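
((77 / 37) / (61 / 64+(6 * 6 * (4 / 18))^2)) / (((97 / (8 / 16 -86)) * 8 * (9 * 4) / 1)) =-1463 / 14919473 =-0.00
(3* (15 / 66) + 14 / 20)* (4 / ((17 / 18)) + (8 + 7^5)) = 23241.13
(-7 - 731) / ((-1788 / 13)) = 5.37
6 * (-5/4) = -15/2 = -7.50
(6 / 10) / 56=3 / 280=0.01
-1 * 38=-38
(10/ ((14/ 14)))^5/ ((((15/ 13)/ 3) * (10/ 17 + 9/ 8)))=35360000/ 233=151759.66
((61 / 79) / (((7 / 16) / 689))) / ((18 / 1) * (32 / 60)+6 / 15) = 336232 / 2765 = 121.60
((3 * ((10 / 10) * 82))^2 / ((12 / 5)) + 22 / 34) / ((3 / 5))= 2143330 / 51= 42026.08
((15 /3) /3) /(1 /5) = 25 /3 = 8.33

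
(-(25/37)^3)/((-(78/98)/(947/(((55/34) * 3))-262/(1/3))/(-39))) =14928462500/1671549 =8930.92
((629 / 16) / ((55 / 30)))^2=3560769 / 7744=459.81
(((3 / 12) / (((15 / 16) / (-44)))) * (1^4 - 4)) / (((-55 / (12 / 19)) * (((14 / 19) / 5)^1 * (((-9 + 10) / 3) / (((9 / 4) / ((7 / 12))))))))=-31.74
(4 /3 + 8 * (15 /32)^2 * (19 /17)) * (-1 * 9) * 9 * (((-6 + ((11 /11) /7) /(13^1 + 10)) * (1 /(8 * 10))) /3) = 37395873 /5605376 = 6.67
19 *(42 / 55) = 798 / 55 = 14.51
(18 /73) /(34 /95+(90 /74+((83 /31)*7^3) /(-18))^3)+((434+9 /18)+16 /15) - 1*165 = 61196704391058912538764881 /226179764109369228614790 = 270.57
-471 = -471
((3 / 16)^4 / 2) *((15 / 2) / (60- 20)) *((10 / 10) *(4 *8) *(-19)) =-4617 / 65536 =-0.07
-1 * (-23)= 23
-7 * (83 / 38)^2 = -48223 / 1444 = -33.40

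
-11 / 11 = -1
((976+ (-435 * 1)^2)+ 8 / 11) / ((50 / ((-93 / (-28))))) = 194576367 / 15400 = 12634.83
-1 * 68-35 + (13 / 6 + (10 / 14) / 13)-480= -317105 / 546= -580.78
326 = 326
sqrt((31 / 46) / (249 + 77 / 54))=3 * sqrt(28925697) / 311029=0.05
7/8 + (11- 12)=-1/8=-0.12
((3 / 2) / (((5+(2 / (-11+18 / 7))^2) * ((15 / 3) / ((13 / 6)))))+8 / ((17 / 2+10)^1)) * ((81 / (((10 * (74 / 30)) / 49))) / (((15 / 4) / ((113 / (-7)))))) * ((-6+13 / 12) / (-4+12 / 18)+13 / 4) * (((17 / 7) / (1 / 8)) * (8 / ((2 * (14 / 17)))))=-173949811152993 / 1003990375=-173258.44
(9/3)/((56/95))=285/56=5.09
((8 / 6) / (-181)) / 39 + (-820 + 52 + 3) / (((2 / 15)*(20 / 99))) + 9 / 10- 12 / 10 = -24057855709 / 847080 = -28400.93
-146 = -146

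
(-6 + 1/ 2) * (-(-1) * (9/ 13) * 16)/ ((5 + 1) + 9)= -264/ 65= -4.06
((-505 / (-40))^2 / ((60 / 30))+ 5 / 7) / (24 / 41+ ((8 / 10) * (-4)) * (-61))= 14769635 / 35961856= 0.41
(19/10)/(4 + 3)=0.27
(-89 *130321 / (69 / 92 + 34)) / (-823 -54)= 46394276 / 121903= 380.58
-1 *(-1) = 1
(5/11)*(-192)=-960/11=-87.27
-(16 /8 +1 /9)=-19 /9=-2.11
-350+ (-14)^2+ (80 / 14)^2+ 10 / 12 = -35431 / 294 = -120.51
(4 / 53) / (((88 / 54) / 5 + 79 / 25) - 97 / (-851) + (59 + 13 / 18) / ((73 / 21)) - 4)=335464200 / 74586654239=0.00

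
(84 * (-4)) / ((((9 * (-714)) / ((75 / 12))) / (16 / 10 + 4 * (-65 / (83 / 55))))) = -236120 / 4233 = -55.78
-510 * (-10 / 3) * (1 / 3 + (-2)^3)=-39100 / 3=-13033.33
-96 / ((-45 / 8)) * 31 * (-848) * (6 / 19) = -13459456 / 95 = -141678.48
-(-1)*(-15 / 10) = -1.50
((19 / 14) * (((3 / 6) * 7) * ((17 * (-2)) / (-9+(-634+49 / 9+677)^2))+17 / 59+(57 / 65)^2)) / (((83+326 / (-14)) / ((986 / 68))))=1377455706763 / 4153992385400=0.33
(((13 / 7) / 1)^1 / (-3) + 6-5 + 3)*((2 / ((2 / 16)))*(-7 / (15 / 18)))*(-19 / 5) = 43168 / 25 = 1726.72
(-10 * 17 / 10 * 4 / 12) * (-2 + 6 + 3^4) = -1445 / 3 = -481.67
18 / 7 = 2.57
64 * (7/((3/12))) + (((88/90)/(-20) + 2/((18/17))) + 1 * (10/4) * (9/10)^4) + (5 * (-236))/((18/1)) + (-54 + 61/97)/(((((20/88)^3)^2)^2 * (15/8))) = -51110608747748207775551/34101562500000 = -1498776155.72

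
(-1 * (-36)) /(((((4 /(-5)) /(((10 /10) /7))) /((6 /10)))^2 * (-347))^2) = 729 /18502528576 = 0.00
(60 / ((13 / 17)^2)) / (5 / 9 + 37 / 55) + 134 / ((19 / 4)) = 2870497 / 25688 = 111.74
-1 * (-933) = 933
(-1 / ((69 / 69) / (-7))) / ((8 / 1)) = 7 / 8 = 0.88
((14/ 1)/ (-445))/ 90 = -7/ 20025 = -0.00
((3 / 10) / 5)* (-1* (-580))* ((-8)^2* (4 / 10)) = 22272 / 25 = 890.88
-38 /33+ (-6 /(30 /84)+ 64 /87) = -82378 /4785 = -17.22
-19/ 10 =-1.90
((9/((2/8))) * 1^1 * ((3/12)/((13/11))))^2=9801/169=57.99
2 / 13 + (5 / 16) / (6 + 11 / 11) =289 / 1456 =0.20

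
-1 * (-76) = 76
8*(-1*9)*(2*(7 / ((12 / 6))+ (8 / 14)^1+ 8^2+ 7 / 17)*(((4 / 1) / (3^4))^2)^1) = -231808 / 9639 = -24.05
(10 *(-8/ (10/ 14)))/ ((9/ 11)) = -1232/ 9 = -136.89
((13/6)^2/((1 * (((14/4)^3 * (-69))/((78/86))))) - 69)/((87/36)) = -842657444/29512749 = -28.55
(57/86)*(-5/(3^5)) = -95/6966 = -0.01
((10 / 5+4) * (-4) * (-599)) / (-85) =-14376 / 85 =-169.13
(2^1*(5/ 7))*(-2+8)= 60/ 7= 8.57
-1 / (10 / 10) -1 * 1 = -2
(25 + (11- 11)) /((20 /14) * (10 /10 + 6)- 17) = -25 /7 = -3.57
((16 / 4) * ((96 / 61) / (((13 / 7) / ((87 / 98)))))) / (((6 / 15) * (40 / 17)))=17748 / 5551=3.20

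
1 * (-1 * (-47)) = 47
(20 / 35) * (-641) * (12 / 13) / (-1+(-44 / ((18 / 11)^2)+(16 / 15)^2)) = 15576300 / 750659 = 20.75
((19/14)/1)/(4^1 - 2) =0.68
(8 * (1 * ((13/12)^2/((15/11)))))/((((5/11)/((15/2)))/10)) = 20449/18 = 1136.06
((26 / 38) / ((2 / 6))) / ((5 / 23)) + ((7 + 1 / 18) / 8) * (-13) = -27677 / 13680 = -2.02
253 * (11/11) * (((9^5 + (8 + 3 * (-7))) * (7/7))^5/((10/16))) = 290285353745691231228964000.00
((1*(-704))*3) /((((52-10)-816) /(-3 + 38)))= 12320 /129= 95.50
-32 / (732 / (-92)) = 736 / 183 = 4.02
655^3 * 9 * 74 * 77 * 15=216162379991250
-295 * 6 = -1770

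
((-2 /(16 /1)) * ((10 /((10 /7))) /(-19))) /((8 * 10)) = 7 /12160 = 0.00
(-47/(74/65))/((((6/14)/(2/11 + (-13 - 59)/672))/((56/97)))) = -491855/118437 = -4.15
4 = 4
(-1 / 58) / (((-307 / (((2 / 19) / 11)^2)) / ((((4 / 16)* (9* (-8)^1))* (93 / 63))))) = -372 / 2722243601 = -0.00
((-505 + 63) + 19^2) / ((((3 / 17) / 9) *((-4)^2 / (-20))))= 20655 / 4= 5163.75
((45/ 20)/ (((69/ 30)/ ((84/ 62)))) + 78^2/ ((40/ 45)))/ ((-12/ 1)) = -3254049/ 5704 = -570.49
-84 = -84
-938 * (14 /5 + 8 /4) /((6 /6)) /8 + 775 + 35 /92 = 97787 /460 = 212.58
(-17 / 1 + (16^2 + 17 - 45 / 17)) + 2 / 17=4309 / 17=253.47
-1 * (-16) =16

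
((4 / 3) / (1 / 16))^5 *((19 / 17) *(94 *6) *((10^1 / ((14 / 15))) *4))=383540579532800 / 3213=119371484448.43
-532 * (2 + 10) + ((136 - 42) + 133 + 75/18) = -36917/6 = -6152.83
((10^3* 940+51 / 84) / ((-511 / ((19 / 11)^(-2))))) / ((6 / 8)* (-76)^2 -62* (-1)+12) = -3184722057 / 22757818328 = -0.14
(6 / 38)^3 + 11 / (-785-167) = -49745 / 6529768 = -0.01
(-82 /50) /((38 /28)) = -574 /475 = -1.21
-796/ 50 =-398/ 25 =-15.92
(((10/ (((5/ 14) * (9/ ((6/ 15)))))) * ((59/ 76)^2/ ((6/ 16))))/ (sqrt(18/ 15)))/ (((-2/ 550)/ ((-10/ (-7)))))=-3829100 * sqrt(30)/ 29241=-717.24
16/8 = 2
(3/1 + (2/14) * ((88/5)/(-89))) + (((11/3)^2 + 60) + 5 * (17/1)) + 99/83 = 378375614/2326905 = 162.61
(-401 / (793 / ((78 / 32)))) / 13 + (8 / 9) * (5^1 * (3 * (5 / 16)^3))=380137 / 1218048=0.31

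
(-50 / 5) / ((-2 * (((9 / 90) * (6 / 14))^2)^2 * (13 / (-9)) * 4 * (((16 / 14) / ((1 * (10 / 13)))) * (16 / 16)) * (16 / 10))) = -1313046875 / 12168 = -107909.84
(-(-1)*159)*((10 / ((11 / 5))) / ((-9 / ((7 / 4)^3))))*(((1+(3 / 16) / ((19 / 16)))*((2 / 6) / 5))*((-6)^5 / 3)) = 1636110 / 19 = 86111.05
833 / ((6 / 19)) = 15827 / 6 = 2637.83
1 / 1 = 1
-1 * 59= -59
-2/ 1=-2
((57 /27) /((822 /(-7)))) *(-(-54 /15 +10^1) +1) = 133 /1370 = 0.10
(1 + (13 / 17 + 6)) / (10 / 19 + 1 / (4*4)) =40128 / 3043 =13.19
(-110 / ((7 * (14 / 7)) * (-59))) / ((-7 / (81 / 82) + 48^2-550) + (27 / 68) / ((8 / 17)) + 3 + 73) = 142560 / 1952324927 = 0.00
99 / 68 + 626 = 42667 / 68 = 627.46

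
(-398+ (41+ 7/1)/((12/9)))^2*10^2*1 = 13104400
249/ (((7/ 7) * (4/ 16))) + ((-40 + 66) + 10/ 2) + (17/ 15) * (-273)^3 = -115291228/ 5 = -23058245.60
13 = 13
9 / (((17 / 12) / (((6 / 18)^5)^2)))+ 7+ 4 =408973 / 37179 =11.00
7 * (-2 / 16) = -0.88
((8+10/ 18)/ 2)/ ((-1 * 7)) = -11/ 18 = -0.61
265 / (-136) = -265 / 136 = -1.95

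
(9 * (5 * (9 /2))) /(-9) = -45 /2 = -22.50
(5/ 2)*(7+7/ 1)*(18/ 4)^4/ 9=25515/ 16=1594.69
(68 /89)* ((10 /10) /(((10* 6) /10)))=34 /267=0.13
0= 0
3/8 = 0.38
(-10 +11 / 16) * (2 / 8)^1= -149 / 64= -2.33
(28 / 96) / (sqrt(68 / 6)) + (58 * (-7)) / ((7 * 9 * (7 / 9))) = -58 / 7 + 7 * sqrt(102) / 816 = -8.20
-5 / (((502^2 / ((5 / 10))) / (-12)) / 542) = 4065 / 63001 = 0.06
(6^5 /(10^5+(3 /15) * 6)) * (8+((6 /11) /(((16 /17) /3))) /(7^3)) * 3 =1761446250 /943261319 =1.87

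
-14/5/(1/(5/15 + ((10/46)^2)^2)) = -3944024/4197615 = -0.94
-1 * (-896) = 896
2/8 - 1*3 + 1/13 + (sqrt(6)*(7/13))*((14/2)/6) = -1.13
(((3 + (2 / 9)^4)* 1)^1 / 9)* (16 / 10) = 157592 / 295245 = 0.53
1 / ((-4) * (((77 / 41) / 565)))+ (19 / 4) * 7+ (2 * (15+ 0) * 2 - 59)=-3154 / 77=-40.96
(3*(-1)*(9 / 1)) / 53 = -27 / 53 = -0.51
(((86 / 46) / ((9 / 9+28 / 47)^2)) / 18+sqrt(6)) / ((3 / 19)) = 1804753 / 6986250+19 * sqrt(6) / 3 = 15.77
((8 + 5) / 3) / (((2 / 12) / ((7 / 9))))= 182 / 9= 20.22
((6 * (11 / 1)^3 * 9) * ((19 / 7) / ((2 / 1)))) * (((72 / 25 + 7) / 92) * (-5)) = -52376.50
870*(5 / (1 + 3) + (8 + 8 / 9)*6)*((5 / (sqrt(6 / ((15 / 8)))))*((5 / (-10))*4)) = -474875*sqrt(5) / 4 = -265463.20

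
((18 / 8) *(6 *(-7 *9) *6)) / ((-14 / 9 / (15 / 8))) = 98415 / 16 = 6150.94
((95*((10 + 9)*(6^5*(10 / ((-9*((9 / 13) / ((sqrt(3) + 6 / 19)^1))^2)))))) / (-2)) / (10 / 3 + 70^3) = 3082560*sqrt(3) / 102901 + 15128880 / 102901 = 198.91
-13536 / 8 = -1692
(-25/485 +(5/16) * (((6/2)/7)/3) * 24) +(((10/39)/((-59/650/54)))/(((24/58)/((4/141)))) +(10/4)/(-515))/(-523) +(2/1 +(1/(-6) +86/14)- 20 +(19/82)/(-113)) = -15487474939316054/1409750029517277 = -10.99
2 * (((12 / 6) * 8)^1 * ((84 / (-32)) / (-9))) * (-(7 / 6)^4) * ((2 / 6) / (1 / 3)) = -16807 / 972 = -17.29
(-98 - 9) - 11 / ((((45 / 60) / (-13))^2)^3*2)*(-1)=108738275149 / 729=149160871.26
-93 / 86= -1.08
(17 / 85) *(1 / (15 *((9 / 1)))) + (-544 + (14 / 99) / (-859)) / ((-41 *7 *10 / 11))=347213918 / 166409775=2.09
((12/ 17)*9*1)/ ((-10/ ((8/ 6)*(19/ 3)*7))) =-3192/ 85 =-37.55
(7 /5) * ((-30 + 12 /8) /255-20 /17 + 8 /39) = -50267 /33150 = -1.52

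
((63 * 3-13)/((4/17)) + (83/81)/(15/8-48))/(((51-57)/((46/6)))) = -257097542/269001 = -955.75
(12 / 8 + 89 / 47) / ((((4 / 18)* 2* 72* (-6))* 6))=-319 / 108288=-0.00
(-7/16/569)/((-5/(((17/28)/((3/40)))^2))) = 1445/143388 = 0.01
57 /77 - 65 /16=-4093 /1232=-3.32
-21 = -21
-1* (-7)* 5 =35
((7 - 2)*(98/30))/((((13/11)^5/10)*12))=39457495/6683274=5.90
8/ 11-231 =-2533/ 11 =-230.27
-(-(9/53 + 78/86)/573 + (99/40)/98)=-39887051/1706332880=-0.02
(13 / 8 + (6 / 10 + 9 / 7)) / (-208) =-0.02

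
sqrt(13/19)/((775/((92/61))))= 92 * sqrt(247)/898225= 0.00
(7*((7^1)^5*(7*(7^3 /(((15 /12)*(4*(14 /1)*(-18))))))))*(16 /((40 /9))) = -40353607 /50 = -807072.14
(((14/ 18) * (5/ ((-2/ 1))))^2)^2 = 1500625/ 104976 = 14.29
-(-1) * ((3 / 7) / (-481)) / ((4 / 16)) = -12 / 3367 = -0.00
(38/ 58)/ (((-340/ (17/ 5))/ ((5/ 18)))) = -0.00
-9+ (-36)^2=1287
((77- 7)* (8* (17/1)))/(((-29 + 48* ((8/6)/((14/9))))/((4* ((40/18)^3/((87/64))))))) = 1605632000/63423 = 25316.24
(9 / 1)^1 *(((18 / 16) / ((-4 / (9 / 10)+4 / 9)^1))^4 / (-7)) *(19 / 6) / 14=-373977 / 205520896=-0.00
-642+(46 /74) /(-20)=-475103 /740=-642.03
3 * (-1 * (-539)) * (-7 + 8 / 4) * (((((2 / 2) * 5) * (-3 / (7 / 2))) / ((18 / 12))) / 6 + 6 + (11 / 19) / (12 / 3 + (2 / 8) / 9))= -25247992 / 551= -45822.13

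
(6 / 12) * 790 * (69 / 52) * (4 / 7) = 27255 / 91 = 299.51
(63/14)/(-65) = -9/130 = -0.07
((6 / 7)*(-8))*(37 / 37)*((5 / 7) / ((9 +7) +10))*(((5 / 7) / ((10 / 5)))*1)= -300 / 4459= -0.07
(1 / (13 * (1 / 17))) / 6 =17 / 78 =0.22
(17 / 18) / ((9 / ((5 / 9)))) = 85 / 1458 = 0.06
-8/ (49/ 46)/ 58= -184/ 1421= -0.13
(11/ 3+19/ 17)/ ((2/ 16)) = 1952/ 51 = 38.27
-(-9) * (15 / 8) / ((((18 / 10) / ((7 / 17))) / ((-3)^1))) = -1575 / 136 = -11.58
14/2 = 7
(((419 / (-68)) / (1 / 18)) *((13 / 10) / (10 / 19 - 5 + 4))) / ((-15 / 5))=-103493 / 1020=-101.46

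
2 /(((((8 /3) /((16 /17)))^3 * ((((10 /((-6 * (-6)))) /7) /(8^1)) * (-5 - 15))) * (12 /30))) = -54432 /24565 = -2.22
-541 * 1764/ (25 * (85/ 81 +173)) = -5521446/ 25175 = -219.32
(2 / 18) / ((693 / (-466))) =-466 / 6237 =-0.07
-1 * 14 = -14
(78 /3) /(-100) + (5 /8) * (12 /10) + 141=14149 /100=141.49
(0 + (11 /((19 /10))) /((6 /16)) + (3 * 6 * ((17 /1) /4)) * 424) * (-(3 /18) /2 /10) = -462433 /1710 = -270.43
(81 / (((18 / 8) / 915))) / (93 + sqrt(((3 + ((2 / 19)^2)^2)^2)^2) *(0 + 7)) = 27971928328527 / 132476170595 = 211.15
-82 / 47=-1.74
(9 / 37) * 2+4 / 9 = 310 / 333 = 0.93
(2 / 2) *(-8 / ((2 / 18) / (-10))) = 720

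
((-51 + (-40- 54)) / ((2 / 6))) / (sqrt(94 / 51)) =-435*sqrt(4794) / 94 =-320.41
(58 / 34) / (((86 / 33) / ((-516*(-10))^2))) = 17428658.82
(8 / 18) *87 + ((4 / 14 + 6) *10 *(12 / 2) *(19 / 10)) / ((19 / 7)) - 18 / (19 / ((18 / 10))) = 85774 / 285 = 300.96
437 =437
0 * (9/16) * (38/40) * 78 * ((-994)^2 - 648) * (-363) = 0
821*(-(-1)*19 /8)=15599 /8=1949.88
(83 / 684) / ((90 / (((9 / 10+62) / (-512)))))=-52207 / 315187200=-0.00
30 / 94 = 15 / 47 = 0.32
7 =7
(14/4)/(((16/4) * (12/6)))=7/16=0.44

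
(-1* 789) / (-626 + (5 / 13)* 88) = 1.33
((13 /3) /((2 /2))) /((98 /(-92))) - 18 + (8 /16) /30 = -64831 /2940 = -22.05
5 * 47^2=11045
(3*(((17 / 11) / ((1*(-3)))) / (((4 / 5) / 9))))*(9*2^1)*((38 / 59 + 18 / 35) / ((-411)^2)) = -182988 / 85267567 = -0.00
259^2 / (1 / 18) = 1207458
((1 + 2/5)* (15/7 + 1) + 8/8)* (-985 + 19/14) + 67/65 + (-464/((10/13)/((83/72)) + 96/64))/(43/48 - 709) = -256063740314513/48219854410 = -5310.34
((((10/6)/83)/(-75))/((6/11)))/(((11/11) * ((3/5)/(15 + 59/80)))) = -13849/1075680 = -0.01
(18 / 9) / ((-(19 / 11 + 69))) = -11 / 389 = -0.03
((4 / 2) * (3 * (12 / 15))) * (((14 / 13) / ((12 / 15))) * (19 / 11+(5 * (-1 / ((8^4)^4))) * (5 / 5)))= 112308515707550589 / 10062730417405952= 11.16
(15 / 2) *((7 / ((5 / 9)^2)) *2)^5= 2812914500525136 / 1953125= 1440212224.27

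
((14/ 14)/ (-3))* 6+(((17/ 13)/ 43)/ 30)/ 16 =-536623/ 268320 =-2.00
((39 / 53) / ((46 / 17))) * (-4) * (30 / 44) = -9945 / 13409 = -0.74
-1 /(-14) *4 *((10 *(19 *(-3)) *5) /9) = -1900 /21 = -90.48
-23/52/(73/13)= -23/292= -0.08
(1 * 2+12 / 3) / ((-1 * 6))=-1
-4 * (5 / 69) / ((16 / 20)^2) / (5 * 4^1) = -25 / 1104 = -0.02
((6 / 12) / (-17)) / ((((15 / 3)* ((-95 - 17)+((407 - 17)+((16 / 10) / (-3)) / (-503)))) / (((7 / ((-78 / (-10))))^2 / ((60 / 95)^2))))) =-222439175 / 5206610200896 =-0.00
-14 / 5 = -2.80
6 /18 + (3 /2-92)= -541 /6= -90.17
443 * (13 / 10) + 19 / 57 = 17287 / 30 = 576.23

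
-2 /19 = -0.11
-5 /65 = -1 /13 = -0.08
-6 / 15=-2 / 5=-0.40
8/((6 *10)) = 2/15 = 0.13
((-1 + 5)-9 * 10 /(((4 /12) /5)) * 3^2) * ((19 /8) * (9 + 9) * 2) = -1038483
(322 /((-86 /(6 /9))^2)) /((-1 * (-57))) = 322 /948537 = 0.00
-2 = -2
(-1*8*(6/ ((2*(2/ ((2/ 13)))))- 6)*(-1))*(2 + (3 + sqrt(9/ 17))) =-3000/ 13- 1800*sqrt(17)/ 221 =-264.35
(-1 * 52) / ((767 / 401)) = -1604 / 59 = -27.19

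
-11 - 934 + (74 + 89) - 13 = -795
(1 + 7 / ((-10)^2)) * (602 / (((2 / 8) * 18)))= 32207 / 225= 143.14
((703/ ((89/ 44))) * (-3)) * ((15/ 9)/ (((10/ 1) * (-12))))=7733/ 534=14.48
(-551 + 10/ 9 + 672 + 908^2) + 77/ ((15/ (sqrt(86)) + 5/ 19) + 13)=4436403109661/ 5380119-138985 *sqrt(86)/ 1793373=824591.29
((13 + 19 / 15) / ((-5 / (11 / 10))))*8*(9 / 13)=-28248 / 1625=-17.38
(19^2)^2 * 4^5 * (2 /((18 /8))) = 1067589632 /9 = 118621070.22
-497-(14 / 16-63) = -3479 / 8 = -434.88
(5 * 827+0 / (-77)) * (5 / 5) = 4135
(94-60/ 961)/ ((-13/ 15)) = -1354110/ 12493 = -108.39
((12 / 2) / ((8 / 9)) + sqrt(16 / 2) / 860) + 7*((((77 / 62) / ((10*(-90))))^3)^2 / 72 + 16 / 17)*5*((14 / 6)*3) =sqrt(2) / 430 + 1753817163731298805191215842614137 / 7389526434954353971200000000000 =237.34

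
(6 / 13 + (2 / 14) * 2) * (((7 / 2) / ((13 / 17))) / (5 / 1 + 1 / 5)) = 1445 / 2197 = 0.66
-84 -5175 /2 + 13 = -5317 /2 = -2658.50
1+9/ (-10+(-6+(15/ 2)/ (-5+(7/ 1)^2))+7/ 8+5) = 7/ 73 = 0.10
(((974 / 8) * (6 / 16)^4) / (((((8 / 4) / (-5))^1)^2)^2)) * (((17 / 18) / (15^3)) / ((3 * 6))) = 41395 / 28311552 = 0.00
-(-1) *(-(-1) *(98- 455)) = -357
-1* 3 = -3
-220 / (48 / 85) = -4675 / 12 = -389.58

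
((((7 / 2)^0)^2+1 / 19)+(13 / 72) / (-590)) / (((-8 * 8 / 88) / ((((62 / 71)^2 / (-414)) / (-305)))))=-8978510563 / 1027507457476800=-0.00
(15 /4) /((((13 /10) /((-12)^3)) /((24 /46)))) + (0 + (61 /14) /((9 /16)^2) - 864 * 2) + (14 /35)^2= -18287262668 /4238325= -4314.74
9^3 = 729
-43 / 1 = -43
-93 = -93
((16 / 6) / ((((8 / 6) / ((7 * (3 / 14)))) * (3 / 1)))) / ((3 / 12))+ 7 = 11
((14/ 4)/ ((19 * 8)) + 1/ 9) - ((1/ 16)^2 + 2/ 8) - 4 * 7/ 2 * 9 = -5521019/ 43776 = -126.12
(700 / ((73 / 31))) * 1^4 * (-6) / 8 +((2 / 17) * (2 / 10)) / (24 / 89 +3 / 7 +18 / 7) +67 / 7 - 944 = -1157.37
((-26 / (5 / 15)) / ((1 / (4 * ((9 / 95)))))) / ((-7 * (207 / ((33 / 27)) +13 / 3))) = 23166 / 952945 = 0.02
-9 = -9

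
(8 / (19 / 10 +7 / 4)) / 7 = 0.31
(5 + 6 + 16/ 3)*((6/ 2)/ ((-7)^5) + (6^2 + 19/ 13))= 8184970/ 13377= 611.87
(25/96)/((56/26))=325/2688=0.12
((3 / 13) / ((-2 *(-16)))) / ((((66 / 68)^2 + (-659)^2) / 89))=77163 / 52211112200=0.00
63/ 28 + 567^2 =1285965/ 4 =321491.25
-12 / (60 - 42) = -2 / 3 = -0.67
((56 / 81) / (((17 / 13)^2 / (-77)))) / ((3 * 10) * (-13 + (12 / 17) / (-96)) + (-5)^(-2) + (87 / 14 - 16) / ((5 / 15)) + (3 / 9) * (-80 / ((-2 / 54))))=-510109600 / 4923464877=-0.10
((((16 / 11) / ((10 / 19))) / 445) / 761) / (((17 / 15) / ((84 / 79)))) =38304 / 5002802585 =0.00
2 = 2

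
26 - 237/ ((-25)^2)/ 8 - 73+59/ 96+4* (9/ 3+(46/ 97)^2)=-33.53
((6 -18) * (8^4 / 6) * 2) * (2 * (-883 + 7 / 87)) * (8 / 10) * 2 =46290411.99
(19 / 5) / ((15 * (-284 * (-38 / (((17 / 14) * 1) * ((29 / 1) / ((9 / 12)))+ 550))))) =1567 / 111825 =0.01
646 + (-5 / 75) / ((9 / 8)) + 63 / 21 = 87607 / 135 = 648.94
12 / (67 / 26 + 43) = 104 / 395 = 0.26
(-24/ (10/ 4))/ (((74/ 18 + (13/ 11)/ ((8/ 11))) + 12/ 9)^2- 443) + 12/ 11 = 11362092/ 10187155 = 1.12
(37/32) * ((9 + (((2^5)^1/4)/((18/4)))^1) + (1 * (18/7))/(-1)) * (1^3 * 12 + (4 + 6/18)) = 133903/864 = 154.98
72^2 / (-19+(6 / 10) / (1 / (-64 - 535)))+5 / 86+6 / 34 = -216547 / 16082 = -13.47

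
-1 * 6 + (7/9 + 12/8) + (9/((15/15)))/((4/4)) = 5.28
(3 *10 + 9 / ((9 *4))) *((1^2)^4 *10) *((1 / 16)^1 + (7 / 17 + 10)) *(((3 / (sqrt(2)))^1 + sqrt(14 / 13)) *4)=1723645 *sqrt(182) / 1768 + 5170935 *sqrt(2) / 272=40037.60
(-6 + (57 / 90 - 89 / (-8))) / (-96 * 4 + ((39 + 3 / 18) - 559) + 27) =-691 / 105220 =-0.01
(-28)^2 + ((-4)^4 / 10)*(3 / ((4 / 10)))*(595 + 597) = 229648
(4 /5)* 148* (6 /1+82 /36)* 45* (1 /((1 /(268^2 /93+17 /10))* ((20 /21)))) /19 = 27778612211 /14725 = 1886493.19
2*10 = 20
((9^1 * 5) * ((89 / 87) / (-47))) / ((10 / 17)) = -4539 / 2726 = -1.67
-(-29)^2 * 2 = -1682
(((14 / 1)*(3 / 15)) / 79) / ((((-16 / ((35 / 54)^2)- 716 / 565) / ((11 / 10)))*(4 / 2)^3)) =-426349 / 3442850336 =-0.00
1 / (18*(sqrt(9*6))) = sqrt(6) / 324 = 0.01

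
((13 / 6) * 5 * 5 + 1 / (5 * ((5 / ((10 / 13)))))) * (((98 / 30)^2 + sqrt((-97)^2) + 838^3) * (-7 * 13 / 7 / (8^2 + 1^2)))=-6378827698.72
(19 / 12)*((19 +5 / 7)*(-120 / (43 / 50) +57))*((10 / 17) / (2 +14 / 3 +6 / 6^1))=-144495 / 731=-197.67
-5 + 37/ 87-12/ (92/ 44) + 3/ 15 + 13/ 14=-1286581/ 140070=-9.19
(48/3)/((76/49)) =196/19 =10.32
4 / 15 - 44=-656 / 15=-43.73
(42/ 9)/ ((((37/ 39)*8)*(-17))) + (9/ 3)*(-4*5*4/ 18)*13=-1308593/ 7548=-173.37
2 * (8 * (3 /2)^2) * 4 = 144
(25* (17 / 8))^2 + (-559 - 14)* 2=1676.27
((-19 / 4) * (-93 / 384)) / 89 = 589 / 45568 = 0.01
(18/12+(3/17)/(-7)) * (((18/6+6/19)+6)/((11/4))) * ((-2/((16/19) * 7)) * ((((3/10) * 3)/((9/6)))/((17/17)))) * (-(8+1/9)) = 1511757/183260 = 8.25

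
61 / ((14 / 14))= 61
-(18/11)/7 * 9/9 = -18/77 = -0.23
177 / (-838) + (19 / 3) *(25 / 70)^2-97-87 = -45185461 / 246372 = -183.40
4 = 4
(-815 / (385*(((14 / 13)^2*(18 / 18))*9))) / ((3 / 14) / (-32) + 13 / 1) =-440752 / 28237671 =-0.02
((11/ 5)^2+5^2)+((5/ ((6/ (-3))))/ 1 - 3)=24.34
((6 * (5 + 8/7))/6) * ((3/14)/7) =129/686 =0.19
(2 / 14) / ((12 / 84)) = 1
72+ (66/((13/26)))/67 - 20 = 3616/67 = 53.97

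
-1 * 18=-18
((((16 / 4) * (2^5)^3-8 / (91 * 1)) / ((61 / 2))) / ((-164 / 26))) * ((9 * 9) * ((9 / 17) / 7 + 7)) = -813482355888 / 2083333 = -390471.59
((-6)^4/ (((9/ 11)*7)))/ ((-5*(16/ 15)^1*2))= -297/ 14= -21.21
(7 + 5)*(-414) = -4968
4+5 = 9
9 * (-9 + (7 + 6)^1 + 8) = 108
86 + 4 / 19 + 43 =2455 / 19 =129.21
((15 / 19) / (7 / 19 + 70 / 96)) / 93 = 240 / 31031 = 0.01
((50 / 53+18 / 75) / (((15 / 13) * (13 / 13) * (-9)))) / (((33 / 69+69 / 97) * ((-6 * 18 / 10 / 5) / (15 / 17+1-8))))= -1182394304 / 4358060415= -0.27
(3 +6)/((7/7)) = 9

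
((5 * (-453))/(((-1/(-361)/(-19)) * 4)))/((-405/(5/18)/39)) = -67321085/648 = -103890.56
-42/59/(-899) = 0.00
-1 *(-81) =81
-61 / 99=-0.62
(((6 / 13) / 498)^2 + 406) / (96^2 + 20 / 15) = 1418045541 / 32193592132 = 0.04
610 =610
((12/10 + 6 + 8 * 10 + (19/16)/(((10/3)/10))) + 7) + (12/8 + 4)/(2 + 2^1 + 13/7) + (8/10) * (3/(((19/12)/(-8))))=5395367/62320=86.58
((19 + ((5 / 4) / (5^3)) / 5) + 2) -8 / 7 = 69507 / 3500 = 19.86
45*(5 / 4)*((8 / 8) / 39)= 75 / 52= 1.44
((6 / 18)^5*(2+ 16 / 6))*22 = 308 / 729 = 0.42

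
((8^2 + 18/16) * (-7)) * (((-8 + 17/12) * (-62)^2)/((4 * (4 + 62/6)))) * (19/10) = 382315.06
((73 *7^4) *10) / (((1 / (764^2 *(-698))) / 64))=-45702202884853760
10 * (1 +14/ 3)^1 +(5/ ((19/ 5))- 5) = 3020/ 57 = 52.98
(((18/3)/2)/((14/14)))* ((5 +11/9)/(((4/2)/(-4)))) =-112/3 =-37.33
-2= -2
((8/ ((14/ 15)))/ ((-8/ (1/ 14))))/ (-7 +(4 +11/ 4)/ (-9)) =15/ 1519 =0.01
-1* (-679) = 679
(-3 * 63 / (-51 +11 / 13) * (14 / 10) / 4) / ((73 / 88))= 189189 / 118990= 1.59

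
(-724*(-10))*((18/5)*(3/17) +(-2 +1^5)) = -44888/17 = -2640.47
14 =14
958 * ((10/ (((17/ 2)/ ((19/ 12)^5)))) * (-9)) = -5930257105/ 58752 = -100937.11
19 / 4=4.75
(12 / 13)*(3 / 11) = 36 / 143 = 0.25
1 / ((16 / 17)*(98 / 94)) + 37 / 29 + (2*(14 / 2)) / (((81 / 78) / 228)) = 629438315 / 204624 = 3076.07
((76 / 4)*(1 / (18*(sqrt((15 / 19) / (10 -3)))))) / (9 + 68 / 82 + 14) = 779*sqrt(1995) / 263790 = 0.13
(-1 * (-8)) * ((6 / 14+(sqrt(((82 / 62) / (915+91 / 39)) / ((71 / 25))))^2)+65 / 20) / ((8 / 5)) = 18.40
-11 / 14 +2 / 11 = -93 / 154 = -0.60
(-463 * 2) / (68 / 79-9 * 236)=0.44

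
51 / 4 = 12.75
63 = 63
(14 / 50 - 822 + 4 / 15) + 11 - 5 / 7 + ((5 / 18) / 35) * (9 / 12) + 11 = -480097 / 600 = -800.16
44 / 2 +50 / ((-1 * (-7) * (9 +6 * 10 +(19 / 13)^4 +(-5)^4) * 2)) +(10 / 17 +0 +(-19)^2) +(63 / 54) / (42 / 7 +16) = 24047000768867 / 62680119348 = 383.65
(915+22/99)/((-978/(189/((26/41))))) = -2364019/8476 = -278.91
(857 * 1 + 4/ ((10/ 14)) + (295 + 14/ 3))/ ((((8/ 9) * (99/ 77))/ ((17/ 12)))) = 1440.73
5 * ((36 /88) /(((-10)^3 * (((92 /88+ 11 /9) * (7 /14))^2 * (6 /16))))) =-21384 /5040025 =-0.00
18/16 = 9/8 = 1.12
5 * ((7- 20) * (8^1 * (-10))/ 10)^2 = 54080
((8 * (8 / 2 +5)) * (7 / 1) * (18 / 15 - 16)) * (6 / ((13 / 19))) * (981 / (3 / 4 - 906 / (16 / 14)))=57930012 / 715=81021.00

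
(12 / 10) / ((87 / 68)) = 136 / 145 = 0.94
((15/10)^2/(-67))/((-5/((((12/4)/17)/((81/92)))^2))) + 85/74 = 666727859/580309110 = 1.15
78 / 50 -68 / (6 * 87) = 9329 / 6525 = 1.43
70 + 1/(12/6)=70.50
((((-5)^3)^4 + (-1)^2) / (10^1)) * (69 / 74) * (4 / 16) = 8422851597 / 1480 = 5691115.94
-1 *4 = -4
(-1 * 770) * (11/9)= -941.11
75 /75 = 1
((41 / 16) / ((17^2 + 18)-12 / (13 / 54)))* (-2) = -533 / 26744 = -0.02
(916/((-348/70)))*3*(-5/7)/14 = 5725/203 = 28.20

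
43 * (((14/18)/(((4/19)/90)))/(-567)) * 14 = -28595/81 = -353.02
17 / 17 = 1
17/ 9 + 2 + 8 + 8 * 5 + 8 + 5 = 584/ 9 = 64.89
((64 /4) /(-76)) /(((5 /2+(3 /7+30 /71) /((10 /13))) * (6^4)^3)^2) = -6175225 /1807729719508634715411185664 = -0.00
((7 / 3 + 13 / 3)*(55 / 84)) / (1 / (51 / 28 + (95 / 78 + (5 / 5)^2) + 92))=28840625 / 68796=419.22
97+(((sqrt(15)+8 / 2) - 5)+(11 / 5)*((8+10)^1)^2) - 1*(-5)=sqrt(15)+4069 / 5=817.67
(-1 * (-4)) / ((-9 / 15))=-6.67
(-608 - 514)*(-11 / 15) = 4114 / 5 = 822.80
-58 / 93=-0.62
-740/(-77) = 740/77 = 9.61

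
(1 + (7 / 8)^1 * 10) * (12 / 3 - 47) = -419.25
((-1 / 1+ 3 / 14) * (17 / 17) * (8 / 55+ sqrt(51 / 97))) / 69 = -11 * sqrt(4947) / 93702- 4 / 2415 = -0.01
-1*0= 0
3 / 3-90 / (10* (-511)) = 520 / 511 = 1.02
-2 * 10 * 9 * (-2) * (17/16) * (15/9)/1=1275/2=637.50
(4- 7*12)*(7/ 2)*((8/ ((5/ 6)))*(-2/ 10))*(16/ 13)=43008/ 65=661.66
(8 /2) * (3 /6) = 2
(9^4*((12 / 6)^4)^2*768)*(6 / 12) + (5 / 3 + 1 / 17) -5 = 644972540.73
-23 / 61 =-0.38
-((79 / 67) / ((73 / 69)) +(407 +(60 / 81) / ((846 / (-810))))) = -407.41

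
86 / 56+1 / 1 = 71 / 28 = 2.54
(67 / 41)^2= 4489 / 1681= 2.67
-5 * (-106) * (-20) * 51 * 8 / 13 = -4324800 / 13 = -332676.92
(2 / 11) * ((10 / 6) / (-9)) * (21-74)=530 / 297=1.78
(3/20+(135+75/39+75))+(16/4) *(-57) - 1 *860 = -227741/260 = -875.93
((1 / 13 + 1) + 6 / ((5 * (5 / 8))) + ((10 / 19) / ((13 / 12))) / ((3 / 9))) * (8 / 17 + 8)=232992 / 6175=37.73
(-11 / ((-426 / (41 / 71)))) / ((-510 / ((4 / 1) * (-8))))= 3608 / 3856365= 0.00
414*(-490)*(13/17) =-2637180/17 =-155128.24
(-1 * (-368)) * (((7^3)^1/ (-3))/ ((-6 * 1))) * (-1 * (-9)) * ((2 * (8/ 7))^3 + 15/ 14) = 821284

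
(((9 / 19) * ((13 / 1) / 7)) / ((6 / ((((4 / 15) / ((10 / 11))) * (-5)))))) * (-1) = 143 / 665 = 0.22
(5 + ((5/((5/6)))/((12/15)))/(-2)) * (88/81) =110/81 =1.36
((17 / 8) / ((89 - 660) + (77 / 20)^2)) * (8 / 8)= -850 / 222471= -0.00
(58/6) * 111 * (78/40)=41847/20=2092.35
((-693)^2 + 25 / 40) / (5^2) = 3841997 / 200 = 19209.98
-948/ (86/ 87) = -41238/ 43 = -959.02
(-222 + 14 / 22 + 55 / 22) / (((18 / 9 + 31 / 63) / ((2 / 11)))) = -303345 / 18997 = -15.97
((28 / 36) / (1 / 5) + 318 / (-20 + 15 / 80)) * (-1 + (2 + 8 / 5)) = -451061 / 14265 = -31.62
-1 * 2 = -2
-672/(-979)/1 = 672/979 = 0.69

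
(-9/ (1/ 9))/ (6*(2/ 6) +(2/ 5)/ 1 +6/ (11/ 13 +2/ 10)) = -4590/ 461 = -9.96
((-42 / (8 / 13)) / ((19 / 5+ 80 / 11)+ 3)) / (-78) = 0.06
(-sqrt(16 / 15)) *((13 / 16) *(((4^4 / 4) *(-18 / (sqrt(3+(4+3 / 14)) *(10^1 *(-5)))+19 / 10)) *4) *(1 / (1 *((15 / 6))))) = -15808 *sqrt(15) / 375 - 4992 *sqrt(21210) / 63125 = -174.78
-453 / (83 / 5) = -2265 / 83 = -27.29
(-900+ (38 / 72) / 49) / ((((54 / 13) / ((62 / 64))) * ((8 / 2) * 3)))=-639795143 / 36578304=-17.49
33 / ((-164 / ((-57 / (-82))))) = -1881 / 13448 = -0.14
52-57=-5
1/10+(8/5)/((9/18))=33/10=3.30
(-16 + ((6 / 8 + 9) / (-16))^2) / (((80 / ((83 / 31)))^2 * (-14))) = 406451 / 325058560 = 0.00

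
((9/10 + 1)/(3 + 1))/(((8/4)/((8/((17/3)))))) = 57/170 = 0.34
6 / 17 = 0.35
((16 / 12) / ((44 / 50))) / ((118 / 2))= 50 / 1947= 0.03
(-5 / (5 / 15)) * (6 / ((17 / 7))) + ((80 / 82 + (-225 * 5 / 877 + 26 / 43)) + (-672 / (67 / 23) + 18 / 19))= -8917175823149 / 33460253791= -266.50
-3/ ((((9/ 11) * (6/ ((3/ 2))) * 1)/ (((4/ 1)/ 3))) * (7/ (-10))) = 110/ 63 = 1.75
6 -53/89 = 481/89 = 5.40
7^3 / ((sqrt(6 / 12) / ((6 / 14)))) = 207.89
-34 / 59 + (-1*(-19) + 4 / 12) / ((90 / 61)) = 99781 / 7965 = 12.53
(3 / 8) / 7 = 3 / 56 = 0.05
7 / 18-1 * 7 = -6.61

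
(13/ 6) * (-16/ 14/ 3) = -52/ 63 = -0.83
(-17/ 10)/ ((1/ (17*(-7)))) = 202.30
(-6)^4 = 1296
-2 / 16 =-1 / 8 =-0.12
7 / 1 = 7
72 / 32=9 / 4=2.25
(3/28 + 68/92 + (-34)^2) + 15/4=186856/161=1160.60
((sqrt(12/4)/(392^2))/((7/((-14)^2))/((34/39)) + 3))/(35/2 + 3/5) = 0.00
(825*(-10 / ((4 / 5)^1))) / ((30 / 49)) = -67375 / 4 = -16843.75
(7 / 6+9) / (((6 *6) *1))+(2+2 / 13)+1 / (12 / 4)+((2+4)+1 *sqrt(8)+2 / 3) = 2 *sqrt(2)+26497 / 2808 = 12.26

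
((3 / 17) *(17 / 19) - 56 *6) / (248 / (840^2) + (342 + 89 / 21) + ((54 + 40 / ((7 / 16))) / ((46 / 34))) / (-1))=-12944496600 / 9202150547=-1.41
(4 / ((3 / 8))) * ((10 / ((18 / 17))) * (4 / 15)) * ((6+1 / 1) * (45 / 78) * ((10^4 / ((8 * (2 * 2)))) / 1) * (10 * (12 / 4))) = 119000000 / 117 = 1017094.02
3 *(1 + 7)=24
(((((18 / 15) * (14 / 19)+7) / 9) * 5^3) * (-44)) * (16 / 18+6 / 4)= -17713850 / 1539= -11509.97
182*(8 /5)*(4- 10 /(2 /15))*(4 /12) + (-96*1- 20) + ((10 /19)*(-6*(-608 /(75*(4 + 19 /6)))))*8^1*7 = -4390964 /645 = -6807.70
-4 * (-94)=376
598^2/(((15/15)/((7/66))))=1251614/33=37927.70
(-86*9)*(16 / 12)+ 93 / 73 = -75243 / 73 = -1030.73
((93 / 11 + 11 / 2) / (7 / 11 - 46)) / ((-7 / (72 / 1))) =3.16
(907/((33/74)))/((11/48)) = 1073888/121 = 8875.11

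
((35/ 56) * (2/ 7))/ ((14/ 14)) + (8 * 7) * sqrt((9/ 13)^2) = 14177/ 364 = 38.95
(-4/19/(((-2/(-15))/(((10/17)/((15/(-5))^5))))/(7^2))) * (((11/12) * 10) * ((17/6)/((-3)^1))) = -67375/41553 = -1.62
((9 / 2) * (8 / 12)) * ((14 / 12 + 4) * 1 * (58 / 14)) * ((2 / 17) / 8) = 899 / 952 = 0.94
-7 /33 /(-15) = 7 /495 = 0.01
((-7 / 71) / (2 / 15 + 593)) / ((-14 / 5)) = 0.00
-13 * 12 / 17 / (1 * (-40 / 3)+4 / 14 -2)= 819 / 1343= 0.61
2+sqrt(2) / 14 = 2.10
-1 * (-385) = 385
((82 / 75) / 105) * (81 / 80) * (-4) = -369 / 8750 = -0.04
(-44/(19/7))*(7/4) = -28.37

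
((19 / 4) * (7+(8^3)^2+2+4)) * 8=9961966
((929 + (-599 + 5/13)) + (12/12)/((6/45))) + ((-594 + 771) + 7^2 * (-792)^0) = 14661/26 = 563.88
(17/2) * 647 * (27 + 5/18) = 150014.14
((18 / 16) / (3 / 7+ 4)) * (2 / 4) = 63 / 496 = 0.13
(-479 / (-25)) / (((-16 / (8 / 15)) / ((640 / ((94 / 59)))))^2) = 3435.27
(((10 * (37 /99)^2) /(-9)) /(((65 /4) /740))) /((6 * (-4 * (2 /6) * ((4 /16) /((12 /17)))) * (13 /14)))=226925440 /84474819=2.69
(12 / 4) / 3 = 1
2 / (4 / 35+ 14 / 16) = 560 / 277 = 2.02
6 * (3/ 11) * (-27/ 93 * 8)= -1296/ 341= -3.80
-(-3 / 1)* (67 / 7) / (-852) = -67 / 1988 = -0.03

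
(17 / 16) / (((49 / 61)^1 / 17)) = 17629 / 784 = 22.49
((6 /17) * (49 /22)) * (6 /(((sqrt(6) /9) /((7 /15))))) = 3087 * sqrt(6) /935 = 8.09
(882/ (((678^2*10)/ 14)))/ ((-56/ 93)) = -4557/ 1021520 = -0.00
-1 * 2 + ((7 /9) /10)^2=-16151 /8100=-1.99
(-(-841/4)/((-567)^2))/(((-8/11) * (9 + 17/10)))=-46255/550389168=-0.00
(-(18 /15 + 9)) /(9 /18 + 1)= -34 /5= -6.80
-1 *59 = -59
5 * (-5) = -25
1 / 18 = 0.06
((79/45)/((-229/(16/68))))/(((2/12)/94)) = -59408/58395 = -1.02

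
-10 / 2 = -5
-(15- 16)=1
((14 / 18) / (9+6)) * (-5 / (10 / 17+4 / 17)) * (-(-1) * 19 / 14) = -323 / 756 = -0.43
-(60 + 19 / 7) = -439 / 7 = -62.71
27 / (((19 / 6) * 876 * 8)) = 27 / 22192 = 0.00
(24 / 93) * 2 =16 / 31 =0.52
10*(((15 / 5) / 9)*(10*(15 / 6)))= 250 / 3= 83.33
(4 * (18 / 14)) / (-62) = -18 / 217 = -0.08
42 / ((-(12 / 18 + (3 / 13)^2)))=-21294 / 365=-58.34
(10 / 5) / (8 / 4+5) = 2 / 7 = 0.29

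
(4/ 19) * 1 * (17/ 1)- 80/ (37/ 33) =-47644/ 703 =-67.77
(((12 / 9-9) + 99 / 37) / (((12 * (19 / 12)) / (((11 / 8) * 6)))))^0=1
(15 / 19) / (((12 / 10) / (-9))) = -225 / 38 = -5.92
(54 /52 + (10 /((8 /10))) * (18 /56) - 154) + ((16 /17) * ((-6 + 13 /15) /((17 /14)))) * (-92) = 685153663 /3155880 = 217.10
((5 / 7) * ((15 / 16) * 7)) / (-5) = -15 / 16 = -0.94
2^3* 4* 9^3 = 23328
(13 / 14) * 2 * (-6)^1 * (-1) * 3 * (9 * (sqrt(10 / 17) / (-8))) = -1053 * sqrt(170) / 476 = -28.84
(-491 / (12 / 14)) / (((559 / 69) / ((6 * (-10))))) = 4242.45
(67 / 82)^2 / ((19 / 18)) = 40401 / 63878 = 0.63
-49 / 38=-1.29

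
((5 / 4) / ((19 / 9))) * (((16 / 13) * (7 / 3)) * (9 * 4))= 15120 / 247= 61.21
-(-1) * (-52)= -52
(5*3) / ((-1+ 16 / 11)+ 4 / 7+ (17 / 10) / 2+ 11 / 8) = 46200 / 10013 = 4.61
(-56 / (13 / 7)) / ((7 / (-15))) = 840 / 13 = 64.62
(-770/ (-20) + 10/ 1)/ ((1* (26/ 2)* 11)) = 97/ 286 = 0.34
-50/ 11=-4.55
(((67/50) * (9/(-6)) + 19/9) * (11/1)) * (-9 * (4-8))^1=1001/25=40.04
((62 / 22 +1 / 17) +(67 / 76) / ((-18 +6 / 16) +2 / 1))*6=7516152 / 444125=16.92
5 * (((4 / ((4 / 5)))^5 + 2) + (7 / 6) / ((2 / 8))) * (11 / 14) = 12302.98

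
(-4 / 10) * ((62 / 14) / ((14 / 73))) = -2263 / 245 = -9.24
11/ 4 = 2.75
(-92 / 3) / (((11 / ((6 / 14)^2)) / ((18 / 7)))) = -4968 / 3773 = -1.32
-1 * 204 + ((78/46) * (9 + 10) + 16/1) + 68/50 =-88793/575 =-154.42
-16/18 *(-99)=88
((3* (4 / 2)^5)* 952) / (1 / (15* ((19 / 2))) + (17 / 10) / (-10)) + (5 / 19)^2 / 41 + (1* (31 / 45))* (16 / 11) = -3816616445367641 / 6806313855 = -560746.47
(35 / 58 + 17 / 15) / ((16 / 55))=16621 / 2784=5.97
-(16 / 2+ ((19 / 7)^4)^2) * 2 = -34059362898 / 5764801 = -5908.16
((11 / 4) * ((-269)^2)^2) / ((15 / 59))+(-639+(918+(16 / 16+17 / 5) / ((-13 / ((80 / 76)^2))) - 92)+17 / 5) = 15947931899493229 / 281580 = 56637303428.84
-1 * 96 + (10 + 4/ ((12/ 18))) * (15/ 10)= -72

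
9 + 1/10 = 91/10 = 9.10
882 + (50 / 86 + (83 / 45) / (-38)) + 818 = 1700.53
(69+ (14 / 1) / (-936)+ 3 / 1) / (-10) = -33689 / 4680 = -7.20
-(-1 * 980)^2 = -960400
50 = 50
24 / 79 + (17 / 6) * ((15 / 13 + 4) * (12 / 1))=180274 / 1027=175.53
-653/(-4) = 653/4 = 163.25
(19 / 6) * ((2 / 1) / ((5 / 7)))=133 / 15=8.87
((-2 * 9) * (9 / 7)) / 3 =-54 / 7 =-7.71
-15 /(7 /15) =-225 /7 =-32.14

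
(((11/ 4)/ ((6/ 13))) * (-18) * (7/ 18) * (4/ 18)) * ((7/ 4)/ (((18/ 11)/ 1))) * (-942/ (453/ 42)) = 84707623/ 97848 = 865.71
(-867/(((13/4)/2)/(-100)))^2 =481080960000/169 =2846632899.41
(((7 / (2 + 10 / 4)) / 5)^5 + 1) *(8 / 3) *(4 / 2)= 2961055184 / 553584375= 5.35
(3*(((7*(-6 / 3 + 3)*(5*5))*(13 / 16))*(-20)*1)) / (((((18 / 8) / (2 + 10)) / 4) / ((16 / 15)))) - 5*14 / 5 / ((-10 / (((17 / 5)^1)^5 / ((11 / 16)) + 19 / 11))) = -193205.68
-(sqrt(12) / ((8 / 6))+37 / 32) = -3 * sqrt(3) / 2 -37 / 32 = -3.75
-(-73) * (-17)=-1241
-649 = -649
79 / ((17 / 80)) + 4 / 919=5808148 / 15623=371.77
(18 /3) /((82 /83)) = 249 /41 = 6.07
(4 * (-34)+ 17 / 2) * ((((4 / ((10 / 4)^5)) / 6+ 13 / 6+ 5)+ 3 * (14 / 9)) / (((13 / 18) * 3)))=-11322153 / 16250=-696.75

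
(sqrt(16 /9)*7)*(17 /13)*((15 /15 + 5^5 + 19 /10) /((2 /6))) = 7444402 /65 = 114529.26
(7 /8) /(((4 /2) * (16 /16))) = 7 /16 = 0.44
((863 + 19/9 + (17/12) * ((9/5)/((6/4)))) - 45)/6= 73963/540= 136.97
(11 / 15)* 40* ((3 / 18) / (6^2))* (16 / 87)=176 / 7047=0.02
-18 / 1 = -18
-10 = -10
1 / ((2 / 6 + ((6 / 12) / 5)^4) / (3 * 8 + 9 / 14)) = 5175000 / 70021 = 73.91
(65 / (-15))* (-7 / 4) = 91 / 12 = 7.58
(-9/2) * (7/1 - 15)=36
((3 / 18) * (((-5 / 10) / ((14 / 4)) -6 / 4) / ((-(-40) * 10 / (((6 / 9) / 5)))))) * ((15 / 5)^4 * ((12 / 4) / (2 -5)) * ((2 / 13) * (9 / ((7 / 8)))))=1863 / 159250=0.01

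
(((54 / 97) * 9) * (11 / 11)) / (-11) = -0.46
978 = 978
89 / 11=8.09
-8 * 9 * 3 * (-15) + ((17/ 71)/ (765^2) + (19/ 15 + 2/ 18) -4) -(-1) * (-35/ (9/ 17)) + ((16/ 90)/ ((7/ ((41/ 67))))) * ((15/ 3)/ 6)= 3635295147214/ 1146318075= 3171.28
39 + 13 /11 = 442 /11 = 40.18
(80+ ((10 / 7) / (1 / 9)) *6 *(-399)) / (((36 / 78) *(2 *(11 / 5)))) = -498875 / 33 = -15117.42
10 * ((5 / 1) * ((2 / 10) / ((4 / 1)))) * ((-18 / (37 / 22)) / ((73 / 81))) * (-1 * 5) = 400950 / 2701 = 148.45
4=4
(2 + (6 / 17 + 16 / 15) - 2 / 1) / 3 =362 / 765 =0.47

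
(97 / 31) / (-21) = -0.15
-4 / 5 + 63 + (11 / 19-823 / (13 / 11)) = -782503 / 1235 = -633.61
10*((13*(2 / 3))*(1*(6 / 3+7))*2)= 1560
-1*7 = -7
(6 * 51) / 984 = 51 / 164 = 0.31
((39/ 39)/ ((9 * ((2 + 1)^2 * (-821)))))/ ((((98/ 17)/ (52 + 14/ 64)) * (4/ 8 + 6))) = -0.00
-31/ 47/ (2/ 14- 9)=7/ 94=0.07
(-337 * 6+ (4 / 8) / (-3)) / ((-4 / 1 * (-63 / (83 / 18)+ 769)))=1007039 / 1504632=0.67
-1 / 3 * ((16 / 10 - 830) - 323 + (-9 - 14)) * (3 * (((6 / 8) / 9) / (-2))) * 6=-1468 / 5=-293.60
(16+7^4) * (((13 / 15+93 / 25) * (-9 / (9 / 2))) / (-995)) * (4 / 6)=3325792 / 223875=14.86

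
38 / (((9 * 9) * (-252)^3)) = -19 / 648121824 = -0.00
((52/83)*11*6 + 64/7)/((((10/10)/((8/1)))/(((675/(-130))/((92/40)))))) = -158414400/173719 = -911.90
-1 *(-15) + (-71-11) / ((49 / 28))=-223 / 7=-31.86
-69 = -69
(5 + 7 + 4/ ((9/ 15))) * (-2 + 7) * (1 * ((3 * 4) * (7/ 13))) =7840/ 13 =603.08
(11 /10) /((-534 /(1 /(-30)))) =11 /160200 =0.00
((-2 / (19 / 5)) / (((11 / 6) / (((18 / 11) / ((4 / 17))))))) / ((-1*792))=255 / 101156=0.00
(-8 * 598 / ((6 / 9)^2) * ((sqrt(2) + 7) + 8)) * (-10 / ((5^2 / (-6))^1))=-387504-129168 * sqrt(2) / 5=-424038.23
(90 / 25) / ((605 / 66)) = 108 / 275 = 0.39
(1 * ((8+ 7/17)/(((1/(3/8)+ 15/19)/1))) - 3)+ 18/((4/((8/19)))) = 1.33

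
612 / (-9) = -68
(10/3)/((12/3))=0.83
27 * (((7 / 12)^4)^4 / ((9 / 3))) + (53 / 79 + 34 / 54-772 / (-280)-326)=-18286411097375230883251 / 56800552871641743360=-321.94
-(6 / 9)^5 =-32 / 243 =-0.13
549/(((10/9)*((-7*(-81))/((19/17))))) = 1159/1190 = 0.97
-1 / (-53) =1 / 53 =0.02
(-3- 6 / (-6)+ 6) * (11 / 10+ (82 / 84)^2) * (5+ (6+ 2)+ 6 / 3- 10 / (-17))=959671 / 7497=128.01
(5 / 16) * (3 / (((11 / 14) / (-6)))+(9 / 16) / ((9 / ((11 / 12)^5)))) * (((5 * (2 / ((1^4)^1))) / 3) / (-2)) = 25037976575 / 2102132736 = 11.91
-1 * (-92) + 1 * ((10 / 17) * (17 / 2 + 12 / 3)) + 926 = 17431 / 17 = 1025.35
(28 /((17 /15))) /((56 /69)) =1035 /34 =30.44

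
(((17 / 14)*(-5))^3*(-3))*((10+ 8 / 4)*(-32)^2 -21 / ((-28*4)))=362231191125 / 43904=8250528.22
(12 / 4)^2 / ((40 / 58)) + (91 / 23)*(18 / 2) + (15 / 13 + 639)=4119099 / 5980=688.81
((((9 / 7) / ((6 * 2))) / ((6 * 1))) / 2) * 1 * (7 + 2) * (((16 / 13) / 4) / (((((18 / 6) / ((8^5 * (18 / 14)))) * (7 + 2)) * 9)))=8192 / 1911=4.29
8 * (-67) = -536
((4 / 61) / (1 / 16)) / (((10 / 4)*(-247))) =-128 / 75335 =-0.00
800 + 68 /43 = 34468 /43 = 801.58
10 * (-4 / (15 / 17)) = -136 / 3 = -45.33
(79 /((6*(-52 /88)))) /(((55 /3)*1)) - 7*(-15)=6746 /65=103.78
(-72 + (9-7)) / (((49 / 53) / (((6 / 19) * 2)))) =-47.82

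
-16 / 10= -8 / 5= -1.60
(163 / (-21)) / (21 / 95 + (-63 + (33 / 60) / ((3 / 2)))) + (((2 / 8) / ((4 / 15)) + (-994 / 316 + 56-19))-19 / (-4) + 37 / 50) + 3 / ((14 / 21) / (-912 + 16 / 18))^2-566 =5290747036393087 / 944302800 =5602807.74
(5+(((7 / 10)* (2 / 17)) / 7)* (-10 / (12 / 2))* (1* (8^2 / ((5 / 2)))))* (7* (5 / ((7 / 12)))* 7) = 32116 / 17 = 1889.18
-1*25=-25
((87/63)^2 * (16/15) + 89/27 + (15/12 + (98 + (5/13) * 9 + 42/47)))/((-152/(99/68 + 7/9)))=-2407517543183/1503924589440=-1.60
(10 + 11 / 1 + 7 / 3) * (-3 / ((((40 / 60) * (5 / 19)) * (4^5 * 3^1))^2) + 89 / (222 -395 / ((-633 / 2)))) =492267463831 / 52921630720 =9.30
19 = 19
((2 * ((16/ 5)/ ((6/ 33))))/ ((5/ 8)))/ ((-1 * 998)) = -704/ 12475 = -0.06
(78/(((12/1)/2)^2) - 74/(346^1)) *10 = 10135/519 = 19.53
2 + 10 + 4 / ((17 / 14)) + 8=396 / 17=23.29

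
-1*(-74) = 74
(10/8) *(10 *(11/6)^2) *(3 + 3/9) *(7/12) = 105875/1296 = 81.69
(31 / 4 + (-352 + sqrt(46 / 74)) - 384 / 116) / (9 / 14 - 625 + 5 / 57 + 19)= 16086483 / 28014290 - 798 * sqrt(851) / 17871185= 0.57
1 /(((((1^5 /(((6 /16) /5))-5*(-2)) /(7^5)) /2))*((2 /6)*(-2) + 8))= 21609 /110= 196.45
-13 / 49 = -0.27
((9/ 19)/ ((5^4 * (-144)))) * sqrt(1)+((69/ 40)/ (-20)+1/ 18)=-104993/ 3420000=-0.03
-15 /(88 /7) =-105 /88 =-1.19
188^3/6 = 3322336/3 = 1107445.33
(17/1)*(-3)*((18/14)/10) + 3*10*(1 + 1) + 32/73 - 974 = -4701807/5110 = -920.12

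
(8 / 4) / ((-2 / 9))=-9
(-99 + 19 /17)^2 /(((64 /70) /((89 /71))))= 269534720 /20519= 13135.86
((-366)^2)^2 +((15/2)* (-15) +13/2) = 17944209830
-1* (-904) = 904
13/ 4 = 3.25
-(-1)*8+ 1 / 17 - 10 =-33 / 17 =-1.94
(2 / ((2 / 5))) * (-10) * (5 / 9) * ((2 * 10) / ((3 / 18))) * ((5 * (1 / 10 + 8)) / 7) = -135000 / 7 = -19285.71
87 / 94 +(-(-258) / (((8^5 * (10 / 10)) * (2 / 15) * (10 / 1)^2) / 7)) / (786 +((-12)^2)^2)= 204517582281 / 220972974080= 0.93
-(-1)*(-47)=-47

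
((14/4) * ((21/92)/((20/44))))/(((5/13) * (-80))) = -0.06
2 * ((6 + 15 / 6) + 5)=27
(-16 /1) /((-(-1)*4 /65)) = -260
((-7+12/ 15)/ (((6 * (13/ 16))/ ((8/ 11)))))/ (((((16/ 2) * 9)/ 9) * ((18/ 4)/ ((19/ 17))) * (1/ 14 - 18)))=131936/ 82374435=0.00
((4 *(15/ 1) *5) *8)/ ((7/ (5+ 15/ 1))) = 48000/ 7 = 6857.14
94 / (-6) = -47 / 3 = -15.67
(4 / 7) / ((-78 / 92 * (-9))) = 184 / 2457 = 0.07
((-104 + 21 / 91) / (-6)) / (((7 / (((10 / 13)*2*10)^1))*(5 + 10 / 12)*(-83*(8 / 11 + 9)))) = -593560 / 73543561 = -0.01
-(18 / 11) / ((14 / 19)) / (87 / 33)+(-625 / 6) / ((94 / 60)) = -642412 / 9541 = -67.33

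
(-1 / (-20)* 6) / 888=1 / 2960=0.00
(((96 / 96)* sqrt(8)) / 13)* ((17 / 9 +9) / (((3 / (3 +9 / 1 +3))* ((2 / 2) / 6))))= 71.07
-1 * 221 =-221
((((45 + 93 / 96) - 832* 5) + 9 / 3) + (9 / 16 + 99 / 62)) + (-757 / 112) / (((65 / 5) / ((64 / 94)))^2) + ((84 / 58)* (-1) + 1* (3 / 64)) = -4110.29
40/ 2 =20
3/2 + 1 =5/2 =2.50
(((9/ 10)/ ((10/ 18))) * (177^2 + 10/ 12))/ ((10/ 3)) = 15226299/ 1000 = 15226.30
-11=-11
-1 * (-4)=4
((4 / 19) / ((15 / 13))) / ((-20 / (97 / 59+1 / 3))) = -182 / 10089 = -0.02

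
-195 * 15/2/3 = -975/2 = -487.50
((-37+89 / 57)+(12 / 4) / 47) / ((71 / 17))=-1611073 / 190209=-8.47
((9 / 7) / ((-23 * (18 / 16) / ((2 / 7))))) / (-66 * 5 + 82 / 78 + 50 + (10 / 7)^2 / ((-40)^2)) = 9984 / 196169231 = 0.00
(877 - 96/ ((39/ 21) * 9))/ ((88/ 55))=169895/ 312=544.54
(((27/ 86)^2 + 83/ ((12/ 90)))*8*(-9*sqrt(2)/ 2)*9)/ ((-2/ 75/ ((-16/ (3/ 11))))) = -820564489800*sqrt(2)/ 1849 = -627611373.87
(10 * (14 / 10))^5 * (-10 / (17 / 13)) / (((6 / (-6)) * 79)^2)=-69917120 / 106097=-658.99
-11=-11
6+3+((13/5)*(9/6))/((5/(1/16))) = 7239/800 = 9.05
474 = 474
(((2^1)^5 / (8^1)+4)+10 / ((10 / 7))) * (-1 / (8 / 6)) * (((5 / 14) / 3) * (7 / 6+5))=-925 / 112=-8.26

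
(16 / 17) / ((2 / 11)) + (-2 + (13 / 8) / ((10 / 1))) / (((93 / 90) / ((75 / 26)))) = 5149 / 109616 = 0.05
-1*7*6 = -42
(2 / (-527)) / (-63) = 2 / 33201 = 0.00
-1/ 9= -0.11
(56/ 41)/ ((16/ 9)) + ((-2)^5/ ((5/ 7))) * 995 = -3655169/ 82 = -44575.23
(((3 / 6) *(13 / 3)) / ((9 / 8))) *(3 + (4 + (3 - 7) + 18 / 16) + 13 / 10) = 2821 / 270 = 10.45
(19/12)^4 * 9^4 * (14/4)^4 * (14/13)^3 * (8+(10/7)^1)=40982797734417/562432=72867115.91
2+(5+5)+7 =19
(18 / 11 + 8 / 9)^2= 62500 / 9801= 6.38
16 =16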